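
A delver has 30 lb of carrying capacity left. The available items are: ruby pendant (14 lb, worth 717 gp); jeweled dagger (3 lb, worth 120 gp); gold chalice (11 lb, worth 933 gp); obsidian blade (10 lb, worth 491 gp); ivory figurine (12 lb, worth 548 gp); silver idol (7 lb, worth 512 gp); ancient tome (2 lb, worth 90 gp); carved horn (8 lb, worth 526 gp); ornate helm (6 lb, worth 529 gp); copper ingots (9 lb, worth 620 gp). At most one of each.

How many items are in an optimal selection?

4

The maximum value within 30 lb is 2202.
One optimal bundle: jeweled dagger + gold chalice + ornate helm + copper ingots (29 lb).
Any selection reaching 2202 contains exactly 4 items.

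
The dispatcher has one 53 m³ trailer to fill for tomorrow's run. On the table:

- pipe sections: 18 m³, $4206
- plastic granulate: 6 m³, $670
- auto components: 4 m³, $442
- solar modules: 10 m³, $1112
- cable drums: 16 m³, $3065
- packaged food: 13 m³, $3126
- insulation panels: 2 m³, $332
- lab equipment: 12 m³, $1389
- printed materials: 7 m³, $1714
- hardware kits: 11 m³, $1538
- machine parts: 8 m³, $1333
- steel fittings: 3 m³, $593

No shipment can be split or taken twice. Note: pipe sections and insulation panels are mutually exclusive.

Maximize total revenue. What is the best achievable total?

11414

Taking pipe sections + auto components + packaged food + printed materials + machine parts + steel fittings: 53 m³ used, 11414 in revenue.
Runner-up pipe sections + packaged food + printed materials + hardware kits + steel fittings tops out at 11177.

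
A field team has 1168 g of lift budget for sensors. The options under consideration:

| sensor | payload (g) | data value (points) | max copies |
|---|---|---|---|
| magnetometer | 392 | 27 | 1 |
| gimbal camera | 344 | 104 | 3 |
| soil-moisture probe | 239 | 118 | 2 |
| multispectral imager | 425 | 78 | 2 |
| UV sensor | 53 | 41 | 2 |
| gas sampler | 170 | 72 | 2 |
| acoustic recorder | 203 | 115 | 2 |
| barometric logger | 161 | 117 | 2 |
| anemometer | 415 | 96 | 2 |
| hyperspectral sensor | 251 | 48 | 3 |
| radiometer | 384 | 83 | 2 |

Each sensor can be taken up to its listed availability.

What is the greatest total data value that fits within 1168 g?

Taking the top-ratio sensors first gives soil-moisture probe + 2×UV sensor + 2×acoustic recorder + 2×barometric logger for 664 (1073 g).
Dropping acoustic recorder frees 203 g; slotting in soil-moisture probe (239 g) lifts the total to 667 at 1109 g.
That's the maximum — no swap from here does better than 667.

667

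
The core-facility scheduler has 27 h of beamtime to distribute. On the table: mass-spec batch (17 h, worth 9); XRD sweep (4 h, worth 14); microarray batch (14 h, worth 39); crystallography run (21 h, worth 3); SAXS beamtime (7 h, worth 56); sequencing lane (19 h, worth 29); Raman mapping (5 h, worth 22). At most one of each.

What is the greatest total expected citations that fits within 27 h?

117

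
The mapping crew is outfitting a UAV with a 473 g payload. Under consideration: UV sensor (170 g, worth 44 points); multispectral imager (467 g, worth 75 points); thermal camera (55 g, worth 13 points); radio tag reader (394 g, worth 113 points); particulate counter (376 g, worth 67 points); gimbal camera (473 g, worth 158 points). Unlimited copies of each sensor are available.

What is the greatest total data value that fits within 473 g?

158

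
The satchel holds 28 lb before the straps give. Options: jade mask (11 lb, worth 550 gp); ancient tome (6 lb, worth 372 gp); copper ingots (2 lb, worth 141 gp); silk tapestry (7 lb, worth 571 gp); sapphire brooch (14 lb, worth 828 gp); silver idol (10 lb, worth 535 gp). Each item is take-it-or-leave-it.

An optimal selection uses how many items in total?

Optimal total is 1771.
ancient tome + silk tapestry + sapphire brooch hits 1771 at 27 lb.
Every optimal selection uses 3 items.

3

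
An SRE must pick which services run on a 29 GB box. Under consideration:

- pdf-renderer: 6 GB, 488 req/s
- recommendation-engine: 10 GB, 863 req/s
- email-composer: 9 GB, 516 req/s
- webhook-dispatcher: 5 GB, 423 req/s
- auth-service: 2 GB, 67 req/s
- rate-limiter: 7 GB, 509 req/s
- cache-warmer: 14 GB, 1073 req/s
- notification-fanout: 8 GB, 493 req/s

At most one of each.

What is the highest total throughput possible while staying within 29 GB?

2359

Greedy by ratio would take pdf-renderer + recommendation-engine + webhook-dispatcher + rate-limiter: 28 GB used, total 2283.
Dropping pdf-renderer and rate-limiter frees 13 GB; slotting in cache-warmer (14 GB) lifts the total to 2359 at 29 GB.
No other feasible combination exceeds 2359.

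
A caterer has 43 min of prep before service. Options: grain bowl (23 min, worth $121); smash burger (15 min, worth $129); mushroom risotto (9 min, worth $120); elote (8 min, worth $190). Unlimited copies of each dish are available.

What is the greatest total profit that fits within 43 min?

By profit per min: elote 23.75, mushroom risotto 13.33, smash burger 8.60, grain bowl 5.26 lead.
Taking 5×elote: 40 min used, 950 in profit.

950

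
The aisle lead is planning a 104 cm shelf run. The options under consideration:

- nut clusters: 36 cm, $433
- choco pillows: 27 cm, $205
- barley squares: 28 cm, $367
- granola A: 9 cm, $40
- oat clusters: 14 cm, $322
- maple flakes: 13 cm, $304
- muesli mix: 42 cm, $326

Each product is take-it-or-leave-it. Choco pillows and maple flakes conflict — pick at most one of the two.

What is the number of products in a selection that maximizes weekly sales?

5

Best achievable weekly sales is 1466.
One optimal bundle: nut clusters + barley squares + granola A + oat clusters + maple flakes (100 cm).
Every optimal selection uses 5 products.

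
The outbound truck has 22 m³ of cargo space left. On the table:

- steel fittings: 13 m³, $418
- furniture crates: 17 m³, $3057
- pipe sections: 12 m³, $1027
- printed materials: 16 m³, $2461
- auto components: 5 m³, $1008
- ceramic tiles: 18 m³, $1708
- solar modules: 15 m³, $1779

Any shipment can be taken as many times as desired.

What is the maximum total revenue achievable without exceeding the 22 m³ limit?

4065

Greedy by ratio would take 4×auto components: 20 m³ used, total 4032.
Dropping 3×auto components frees 15 m³; slotting in furniture crates (17 m³) lifts the total to 4065 at 22 m³.
That's the maximum — no swap from here does better than 4065.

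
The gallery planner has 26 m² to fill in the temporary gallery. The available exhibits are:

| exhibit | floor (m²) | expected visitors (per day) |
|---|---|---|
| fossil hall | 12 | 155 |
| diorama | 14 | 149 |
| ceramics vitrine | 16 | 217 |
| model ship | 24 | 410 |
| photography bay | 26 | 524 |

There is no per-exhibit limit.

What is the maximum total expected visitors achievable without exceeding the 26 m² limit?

Density check — photography bay 20.15, model ship 17.08, ceramics vitrine 13.56 are the best per m².
The ratio ordering already packs tightly: photography bay, 26 m², 524.
Every other selection either busts 26 m² or fails to beat 524.

524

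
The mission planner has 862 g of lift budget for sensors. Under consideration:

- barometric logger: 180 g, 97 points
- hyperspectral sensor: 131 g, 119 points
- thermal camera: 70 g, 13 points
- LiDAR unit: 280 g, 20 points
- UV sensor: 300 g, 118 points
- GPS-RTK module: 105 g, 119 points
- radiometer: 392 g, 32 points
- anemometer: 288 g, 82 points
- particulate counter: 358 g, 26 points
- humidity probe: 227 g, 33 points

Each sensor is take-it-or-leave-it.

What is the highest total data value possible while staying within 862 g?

Taking barometric logger + hyperspectral sensor + thermal camera + UV sensor + GPS-RTK module: 786 g used, 466 in data value.
Runner-up barometric logger + hyperspectral sensor + UV sensor + GPS-RTK module tops out at 453.

466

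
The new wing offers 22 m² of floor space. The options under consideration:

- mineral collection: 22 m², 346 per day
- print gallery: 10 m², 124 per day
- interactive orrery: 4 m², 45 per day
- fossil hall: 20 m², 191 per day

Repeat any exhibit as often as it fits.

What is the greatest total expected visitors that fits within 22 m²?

The ratio ordering already packs tightly: mineral collection, 22 m², 346.
Nothing else within 22 m² beats 346.

346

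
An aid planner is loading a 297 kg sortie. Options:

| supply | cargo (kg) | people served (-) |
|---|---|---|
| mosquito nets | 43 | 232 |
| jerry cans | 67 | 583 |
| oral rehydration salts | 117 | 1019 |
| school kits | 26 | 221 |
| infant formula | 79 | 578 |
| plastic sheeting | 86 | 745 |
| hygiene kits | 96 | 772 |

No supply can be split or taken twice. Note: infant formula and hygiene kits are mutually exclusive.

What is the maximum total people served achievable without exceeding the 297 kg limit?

2568

The ratio ordering already packs tightly: jerry cans + oral rehydration salts + school kits + plastic sheeting, 296 kg, 2568.
Next best is jerry cans + oral rehydration salts + school kits + infant formula at 2401 (289 kg) — short by 167.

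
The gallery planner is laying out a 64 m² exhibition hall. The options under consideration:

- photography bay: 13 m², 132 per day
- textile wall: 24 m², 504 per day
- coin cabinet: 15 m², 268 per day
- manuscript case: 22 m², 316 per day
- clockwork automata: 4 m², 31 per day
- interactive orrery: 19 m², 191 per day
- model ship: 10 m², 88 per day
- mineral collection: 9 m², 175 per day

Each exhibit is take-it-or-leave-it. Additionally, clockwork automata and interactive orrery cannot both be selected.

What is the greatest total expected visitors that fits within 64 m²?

1088

Density check — textile wall 21.00, mineral collection 19.44, coin cabinet 17.87, manuscript case 14.36 are the best per m².
The ratio heuristic lands on photography bay + textile wall + coin cabinet + mineral collection (1079) but leaves 3 m² idle.
The 22 m² tied up in photography bay and mineral collection is better spent on manuscript case — total rises to 1088 (61 m²).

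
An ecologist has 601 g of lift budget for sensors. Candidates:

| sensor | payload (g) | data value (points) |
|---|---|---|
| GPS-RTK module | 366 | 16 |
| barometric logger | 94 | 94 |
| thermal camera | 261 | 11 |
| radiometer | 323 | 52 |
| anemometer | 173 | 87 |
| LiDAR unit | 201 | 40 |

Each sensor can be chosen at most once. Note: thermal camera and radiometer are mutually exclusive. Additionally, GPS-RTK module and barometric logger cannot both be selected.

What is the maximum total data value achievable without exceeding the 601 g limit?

233

By data value per g: barometric logger 1.00, anemometer 0.50, LiDAR unit 0.20, radiometer 0.16 lead.
Filling by ratio: barometric logger + anemometer + LiDAR unit for 221, with 133 g left unused.
The 201 g tied up in LiDAR unit is better spent on radiometer — total rises to 233 (590 g).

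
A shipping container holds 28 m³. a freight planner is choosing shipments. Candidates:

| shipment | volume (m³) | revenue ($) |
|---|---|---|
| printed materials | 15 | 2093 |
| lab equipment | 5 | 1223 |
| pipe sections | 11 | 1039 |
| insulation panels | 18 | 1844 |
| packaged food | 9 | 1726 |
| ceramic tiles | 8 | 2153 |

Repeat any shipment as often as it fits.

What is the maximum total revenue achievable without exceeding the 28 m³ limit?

7045

By revenue per m³: ceramic tiles 269.12, lab equipment 244.60, packaged food 191.78, printed materials 139.53 lead.
A density-first pass picks 3×ceramic tiles — 6459 at 24 m³.
The 16 m³ tied up in 2×ceramic tiles is better spent on 4×lab equipment — total rises to 7045 (28 m³).
Every other selection either busts 28 m³ or fails to beat 7045.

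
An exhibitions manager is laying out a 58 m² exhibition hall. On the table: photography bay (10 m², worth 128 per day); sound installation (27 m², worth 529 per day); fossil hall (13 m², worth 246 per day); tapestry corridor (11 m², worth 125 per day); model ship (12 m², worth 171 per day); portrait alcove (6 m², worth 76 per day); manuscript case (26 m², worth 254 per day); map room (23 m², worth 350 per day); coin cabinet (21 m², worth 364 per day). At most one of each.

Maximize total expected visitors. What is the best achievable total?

1022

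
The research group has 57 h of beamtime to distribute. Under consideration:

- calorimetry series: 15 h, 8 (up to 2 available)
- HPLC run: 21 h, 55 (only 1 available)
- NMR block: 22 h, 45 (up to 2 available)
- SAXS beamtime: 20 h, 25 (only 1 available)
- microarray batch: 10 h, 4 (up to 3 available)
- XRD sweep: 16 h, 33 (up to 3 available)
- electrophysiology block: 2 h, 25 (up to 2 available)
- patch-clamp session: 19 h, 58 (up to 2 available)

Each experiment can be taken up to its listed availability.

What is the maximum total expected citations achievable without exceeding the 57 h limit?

By expected citations per h: electrophysiology block 12.50, patch-clamp session 3.05, HPLC run 2.62 lead.
Taking calorimetry series + 2×electrophysiology block + 2×patch-clamp session: 57 h used, 174 in expected citations.

174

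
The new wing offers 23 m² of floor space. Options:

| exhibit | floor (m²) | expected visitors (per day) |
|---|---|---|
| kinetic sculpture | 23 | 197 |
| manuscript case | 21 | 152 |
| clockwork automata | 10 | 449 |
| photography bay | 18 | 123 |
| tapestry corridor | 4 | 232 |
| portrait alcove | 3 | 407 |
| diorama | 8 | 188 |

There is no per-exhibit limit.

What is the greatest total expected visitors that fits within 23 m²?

Best packing: 7×portrait alcove — 21 m², 2849 total.
Every other selection either busts 23 m² or fails to beat 2849.

2849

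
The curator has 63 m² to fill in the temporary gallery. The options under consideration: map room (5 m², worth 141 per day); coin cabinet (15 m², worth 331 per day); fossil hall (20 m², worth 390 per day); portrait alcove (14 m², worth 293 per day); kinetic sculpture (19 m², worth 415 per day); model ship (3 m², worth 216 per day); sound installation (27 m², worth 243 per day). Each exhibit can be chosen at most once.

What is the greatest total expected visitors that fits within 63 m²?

1493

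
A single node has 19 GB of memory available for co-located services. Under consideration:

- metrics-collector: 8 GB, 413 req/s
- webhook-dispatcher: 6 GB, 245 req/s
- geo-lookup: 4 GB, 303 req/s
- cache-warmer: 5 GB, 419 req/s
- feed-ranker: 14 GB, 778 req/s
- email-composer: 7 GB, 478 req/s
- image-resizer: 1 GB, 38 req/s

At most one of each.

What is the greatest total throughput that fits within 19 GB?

By throughput per GB: cache-warmer 83.80, geo-lookup 75.75, email-composer 68.29, feed-ranker 55.57 lead.
The ratio ordering already packs tightly: geo-lookup + cache-warmer + email-composer + image-resizer, 17 GB, 1238.
The spare 2 GB is too small for any remaining service, and no exchange beats 1238.

1238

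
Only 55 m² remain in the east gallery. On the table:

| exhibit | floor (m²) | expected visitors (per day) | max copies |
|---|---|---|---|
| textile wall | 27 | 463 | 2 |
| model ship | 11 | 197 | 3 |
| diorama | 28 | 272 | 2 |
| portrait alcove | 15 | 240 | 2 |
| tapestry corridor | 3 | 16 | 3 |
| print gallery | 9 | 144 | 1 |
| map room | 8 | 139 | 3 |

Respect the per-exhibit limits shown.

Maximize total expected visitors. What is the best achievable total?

955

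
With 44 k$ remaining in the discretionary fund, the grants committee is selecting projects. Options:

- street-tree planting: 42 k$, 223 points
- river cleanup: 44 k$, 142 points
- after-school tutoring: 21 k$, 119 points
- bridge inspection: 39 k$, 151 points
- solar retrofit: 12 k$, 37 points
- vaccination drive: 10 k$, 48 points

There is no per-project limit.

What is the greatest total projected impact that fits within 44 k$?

238

Taking 2×after-school tutoring: 42 k$ used, 238 in projected impact.
The spare 2 k$ is too small for any remaining project, and no exchange beats 238.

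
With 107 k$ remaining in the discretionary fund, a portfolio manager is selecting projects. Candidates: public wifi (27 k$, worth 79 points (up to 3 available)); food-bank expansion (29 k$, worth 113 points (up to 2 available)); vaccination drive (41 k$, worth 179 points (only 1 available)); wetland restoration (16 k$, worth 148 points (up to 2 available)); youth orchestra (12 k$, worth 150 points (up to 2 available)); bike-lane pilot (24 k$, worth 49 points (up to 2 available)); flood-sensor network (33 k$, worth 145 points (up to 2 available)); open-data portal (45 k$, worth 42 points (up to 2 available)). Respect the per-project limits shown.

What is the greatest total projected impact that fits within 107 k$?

775

By projected impact per k$: youth orchestra 12.50, wetland restoration 9.25, flood-sensor network 4.39, vaccination drive 4.37 lead.
The ratio heuristic lands on 2×wetland restoration + 2×youth orchestra + flood-sensor network (741) but leaves 18 k$ idle.
Replace flood-sensor network with vaccination drive: the trade gains 34 net, giving 775 at 97 k$.
Every other selection either busts 107 k$ or exceeds an availability limit or fails to beat 775.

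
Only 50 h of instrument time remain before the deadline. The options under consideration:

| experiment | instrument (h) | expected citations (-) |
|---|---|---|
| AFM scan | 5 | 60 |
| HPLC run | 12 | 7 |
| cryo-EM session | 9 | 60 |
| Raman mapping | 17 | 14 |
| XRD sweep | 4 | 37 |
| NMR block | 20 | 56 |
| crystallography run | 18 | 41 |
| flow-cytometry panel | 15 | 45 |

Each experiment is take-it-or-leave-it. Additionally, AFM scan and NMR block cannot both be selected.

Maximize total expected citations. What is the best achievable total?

Taking AFM scan + cryo-EM session + Raman mapping + XRD sweep + flow-cytometry panel: 50 h used, 216 in expected citations.
No other feasible combination exceeds 216.

216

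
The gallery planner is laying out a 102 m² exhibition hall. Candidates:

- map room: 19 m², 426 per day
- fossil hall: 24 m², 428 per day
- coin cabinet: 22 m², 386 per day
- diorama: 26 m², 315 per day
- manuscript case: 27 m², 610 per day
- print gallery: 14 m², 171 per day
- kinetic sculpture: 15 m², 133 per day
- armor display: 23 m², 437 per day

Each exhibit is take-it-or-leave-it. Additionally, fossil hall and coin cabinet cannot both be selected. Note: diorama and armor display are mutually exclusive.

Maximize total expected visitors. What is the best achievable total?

1901

Taking map room + fossil hall + manuscript case + armor display: 93 m² used, 1901 in expected visitors.
Nothing else feasible within 102 m² beats 1901.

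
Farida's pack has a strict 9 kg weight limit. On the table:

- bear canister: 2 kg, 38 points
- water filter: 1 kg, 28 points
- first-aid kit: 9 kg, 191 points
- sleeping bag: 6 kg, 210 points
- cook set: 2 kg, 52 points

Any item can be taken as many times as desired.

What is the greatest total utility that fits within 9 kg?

294

Best packing: 3×water filter + sleeping bag — 9 kg, 294 total.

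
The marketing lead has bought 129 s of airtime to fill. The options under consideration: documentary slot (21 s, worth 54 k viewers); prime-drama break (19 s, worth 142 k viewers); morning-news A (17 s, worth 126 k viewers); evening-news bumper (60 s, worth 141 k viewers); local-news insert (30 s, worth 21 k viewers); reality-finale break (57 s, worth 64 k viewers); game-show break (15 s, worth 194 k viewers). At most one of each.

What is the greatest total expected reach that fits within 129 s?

603

A density-first pass picks documentary slot + prime-drama break + morning-news A + reality-finale break + game-show break — 580 at 129 s.
Dropping documentary slot and reality-finale break frees 78 s; slotting in evening-news bumper (60 s) lifts the total to 603 at 111 s.
The spare 18 s is too small for any remaining spot, and no exchange beats 603.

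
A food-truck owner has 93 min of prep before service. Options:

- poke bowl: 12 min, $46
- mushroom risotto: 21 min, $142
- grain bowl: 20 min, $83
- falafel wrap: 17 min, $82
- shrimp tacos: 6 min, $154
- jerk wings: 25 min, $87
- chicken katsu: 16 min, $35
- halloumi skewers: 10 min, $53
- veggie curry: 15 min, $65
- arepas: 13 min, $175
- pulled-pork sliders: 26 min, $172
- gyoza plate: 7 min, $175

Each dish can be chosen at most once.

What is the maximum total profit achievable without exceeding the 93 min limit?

Ranking by ratio (profit/min): shrimp tacos 25.67, gyoza plate 25.00, arepas 13.46, mushroom risotto 6.76.
Filling by ratio: mushroom risotto + shrimp tacos + halloumi skewers + arepas + pulled-pork sliders + gyoza plate for 871, with 10 min left unused.
Replace halloumi skewers with grain bowl: the trade gains 30 net, giving 901 at 93 min.

901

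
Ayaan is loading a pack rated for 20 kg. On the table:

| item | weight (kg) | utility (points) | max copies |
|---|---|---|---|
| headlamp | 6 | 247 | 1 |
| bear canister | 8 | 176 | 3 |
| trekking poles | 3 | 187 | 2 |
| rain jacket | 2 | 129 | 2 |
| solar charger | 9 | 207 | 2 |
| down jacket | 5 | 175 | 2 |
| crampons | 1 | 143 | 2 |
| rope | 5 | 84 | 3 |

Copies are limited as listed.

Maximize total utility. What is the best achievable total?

The ratio ordering already packs tightly: headlamp + 2×trekking poles + 2×rain jacket + 2×crampons, 18 kg, 1165.
The spare 2 kg is too small for any remaining item, and no exchange beats 1165.

1165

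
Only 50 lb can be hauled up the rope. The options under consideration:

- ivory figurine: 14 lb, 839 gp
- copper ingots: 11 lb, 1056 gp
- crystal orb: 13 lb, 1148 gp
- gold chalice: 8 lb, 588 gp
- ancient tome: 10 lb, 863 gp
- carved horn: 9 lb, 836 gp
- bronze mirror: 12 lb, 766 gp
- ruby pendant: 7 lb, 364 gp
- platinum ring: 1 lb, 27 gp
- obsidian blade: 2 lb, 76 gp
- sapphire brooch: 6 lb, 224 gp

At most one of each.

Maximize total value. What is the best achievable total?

4267

Best packing: copper ingots + crystal orb + ancient tome + carved horn + ruby pendant — 50 lb, 4267 total.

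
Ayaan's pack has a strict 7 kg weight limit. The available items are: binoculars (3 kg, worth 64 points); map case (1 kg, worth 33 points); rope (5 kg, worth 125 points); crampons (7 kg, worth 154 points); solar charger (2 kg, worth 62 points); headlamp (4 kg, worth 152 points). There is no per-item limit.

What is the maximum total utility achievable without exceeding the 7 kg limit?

251

Density check — headlamp 38.00, map case 33.00, solar charger 31.00, rope 25.00 are the best per kg.
Best packing: 3×map case + headlamp — 7 kg, 251 total.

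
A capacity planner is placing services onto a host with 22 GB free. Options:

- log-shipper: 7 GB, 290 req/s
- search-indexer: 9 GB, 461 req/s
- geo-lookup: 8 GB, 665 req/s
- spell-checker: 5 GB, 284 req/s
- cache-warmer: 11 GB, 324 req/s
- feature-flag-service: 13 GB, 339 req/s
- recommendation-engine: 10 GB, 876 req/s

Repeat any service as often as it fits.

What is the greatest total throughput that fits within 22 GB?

Density check — recommendation-engine 87.60, geo-lookup 83.12, spell-checker 56.80 are the best per GB.
Taking 2×recommendation-engine: 20 GB used, 1752 in throughput.
Every other selection either busts 22 GB or fails to beat 1752.

1752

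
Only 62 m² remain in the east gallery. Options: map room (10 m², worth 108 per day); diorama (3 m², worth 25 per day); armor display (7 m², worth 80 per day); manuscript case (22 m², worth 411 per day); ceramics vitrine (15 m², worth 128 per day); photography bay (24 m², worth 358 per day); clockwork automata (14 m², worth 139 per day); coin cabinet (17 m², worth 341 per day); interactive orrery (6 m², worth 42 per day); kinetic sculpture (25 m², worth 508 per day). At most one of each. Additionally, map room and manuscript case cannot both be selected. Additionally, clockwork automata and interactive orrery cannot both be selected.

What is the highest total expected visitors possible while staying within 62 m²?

1062

The ratio ordering already packs tightly: map room + diorama + armor display + coin cabinet + kinetic sculpture, 62 m², 1062.
Runner-up manuscript case + clockwork automata + kinetic sculpture tops out at 1058.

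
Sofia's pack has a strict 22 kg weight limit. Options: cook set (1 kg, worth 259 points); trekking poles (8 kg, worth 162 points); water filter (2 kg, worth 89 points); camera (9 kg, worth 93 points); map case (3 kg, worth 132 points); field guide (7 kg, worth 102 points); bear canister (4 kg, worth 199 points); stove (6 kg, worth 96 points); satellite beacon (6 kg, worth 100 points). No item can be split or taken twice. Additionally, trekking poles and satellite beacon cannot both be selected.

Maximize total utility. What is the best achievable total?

875

A density-first pass picks cook set + trekking poles + water filter + map case + bear canister — 841 at 18 kg.
The 8 kg tied up in trekking poles is better spent on stove + satellite beacon — total rises to 875 (22 kg).
The closest alternative, cook set + trekking poles + map case + bear canister + stove, reaches only 848.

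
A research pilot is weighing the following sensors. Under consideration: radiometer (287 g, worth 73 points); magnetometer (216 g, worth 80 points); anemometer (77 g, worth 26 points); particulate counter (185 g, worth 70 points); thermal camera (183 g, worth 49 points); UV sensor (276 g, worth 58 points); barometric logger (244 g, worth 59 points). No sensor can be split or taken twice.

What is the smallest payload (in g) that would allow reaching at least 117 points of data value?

368

Minimise g subject to total data value ≥ 117.
particulate counter + thermal camera: 119 data value at 368 g.
No combination under 368 g hits 117.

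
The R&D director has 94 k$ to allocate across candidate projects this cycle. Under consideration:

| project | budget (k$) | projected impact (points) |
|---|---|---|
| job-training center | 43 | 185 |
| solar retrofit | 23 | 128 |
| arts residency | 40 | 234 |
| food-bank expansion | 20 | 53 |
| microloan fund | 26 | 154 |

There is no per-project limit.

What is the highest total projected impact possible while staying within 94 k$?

Filling by ratio: 3×microloan fund for 462, with 16 k$ left unused.
The 26 k$ tied up in microloan fund is better spent on arts residency — total rises to 542 (92 k$).

542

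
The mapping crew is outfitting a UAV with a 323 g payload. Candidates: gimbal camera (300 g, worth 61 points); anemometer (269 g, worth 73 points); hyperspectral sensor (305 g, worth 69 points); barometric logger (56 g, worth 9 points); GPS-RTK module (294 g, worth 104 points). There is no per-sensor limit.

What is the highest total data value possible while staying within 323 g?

104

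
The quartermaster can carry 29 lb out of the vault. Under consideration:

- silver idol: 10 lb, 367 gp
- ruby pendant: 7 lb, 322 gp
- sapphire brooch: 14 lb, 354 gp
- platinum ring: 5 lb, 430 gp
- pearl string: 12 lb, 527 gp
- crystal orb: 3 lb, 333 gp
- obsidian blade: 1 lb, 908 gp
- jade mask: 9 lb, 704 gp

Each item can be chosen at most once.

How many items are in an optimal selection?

Optimal total is 2742.
silver idol + platinum ring + crystal orb + obsidian blade + jade mask hits 2742 at 28 lb.
Any selection reaching 2742 contains exactly 5 items.

5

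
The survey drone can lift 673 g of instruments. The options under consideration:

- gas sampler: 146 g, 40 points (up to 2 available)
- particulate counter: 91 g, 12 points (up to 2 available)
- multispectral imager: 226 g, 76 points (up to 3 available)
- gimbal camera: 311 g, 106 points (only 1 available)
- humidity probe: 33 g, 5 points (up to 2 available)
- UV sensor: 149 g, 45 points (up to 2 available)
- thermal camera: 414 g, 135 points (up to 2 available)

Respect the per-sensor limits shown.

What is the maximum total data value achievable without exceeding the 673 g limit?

216

Ranking by ratio (data value/g): gimbal camera 0.34, multispectral imager 0.34, thermal camera 0.33, UV sensor 0.30.
Greedy by ratio would take multispectral imager + gimbal camera + 2×humidity probe: 603 g used, total 192.
Dropping gimbal camera and humidity probe frees 344 g; slotting in thermal camera (414 g) lifts the total to 216 at 673 g.
Every other selection either busts 673 g or exceeds an availability limit or fails to beat 216.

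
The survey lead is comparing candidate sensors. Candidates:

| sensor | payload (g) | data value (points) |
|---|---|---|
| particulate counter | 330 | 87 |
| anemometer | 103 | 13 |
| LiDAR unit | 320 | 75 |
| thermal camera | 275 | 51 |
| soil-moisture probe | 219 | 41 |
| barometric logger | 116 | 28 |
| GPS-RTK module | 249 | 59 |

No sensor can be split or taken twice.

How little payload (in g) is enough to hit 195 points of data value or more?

Need the lightest bundle worth ≥ 195.
particulate counter + thermal camera + GPS-RTK module: 197 data value at 854 g.
Below 854 g the best achievable stays under 195.

854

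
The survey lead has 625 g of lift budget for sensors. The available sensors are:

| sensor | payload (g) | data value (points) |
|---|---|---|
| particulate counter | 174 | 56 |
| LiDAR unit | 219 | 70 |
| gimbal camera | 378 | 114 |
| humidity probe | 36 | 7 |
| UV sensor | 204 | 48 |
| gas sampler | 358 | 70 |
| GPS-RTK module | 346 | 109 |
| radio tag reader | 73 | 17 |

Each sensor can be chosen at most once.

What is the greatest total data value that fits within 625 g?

187

Ranking by ratio (data value/g): particulate counter 0.32, LiDAR unit 0.32, GPS-RTK module 0.32.
Filling by ratio: particulate counter + LiDAR unit + UV sensor for 174, with 28 g left unused.
The 423 g tied up in LiDAR unit and UV sensor is better spent on gimbal camera + radio tag reader — total rises to 187 (625 g).
The closest alternative, LiDAR unit + humidity probe + GPS-RTK module, reaches only 186.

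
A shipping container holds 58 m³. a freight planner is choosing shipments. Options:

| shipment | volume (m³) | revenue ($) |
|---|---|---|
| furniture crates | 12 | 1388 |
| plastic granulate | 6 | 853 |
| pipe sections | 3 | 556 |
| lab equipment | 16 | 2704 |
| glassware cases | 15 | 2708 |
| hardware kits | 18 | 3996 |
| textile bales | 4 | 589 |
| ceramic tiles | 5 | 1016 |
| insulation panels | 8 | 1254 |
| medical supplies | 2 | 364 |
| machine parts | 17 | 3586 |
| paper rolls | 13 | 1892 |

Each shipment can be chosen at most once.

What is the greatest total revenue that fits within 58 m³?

11862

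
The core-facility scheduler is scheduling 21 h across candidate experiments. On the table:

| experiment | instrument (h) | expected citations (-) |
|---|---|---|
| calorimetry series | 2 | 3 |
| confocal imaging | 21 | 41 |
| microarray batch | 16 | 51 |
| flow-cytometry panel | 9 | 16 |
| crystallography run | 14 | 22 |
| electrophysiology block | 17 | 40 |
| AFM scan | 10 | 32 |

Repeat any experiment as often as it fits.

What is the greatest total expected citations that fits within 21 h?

64

The ratio ordering already packs tightly: 2×AFM scan, 20 h, 64.
Nothing else within 21 h beats 64.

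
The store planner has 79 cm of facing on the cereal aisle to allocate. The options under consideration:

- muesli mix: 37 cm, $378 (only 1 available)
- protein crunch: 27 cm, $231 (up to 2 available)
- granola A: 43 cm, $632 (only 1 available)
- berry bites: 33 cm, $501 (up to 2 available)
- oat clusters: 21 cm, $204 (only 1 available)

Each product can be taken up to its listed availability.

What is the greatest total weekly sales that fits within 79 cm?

1133

Filling by ratio: 2×berry bites for 1002, with 13 cm left unused.
The 33 cm tied up in berry bites is better spent on granola A — total rises to 1133 (76 cm).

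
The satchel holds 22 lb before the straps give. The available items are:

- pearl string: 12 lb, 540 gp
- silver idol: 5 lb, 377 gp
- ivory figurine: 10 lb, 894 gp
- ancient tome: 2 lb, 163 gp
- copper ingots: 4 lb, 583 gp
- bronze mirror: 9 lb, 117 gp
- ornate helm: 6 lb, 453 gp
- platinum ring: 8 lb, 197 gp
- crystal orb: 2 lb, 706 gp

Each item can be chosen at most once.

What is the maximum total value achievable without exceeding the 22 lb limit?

Density check — crystal orb 353.00, copper ingots 145.75, ivory figurine 89.40, ancient tome 81.50 are the best per lb.
Greedy by ratio would take ivory figurine + ancient tome + copper ingots + crystal orb: 18 lb used, total 2346.
Dropping ancient tome frees 2 lb; slotting in ornate helm (6 lb) lifts the total to 2636 at 22 lb.
Every other selection either busts 22 lb or fails to beat 2636.

2636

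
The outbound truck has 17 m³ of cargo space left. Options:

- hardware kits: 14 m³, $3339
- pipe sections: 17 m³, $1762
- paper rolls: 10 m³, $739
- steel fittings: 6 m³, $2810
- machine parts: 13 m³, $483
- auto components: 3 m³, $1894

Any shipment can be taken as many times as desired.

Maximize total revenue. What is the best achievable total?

Taking 5×auto components: 15 m³ used, 9470 in revenue.

9470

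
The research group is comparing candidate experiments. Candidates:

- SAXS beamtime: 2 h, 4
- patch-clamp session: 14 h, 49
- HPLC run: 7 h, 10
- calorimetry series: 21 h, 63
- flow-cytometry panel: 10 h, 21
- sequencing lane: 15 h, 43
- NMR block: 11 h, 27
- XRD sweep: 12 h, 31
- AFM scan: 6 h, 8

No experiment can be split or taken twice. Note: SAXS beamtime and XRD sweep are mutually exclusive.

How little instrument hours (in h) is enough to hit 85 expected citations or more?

29

Minimise h subject to total expected citations ≥ 85.
patch-clamp session + sequencing lane: 92 expected citations at 29 h.
Below 29 h the best achievable stays under 85.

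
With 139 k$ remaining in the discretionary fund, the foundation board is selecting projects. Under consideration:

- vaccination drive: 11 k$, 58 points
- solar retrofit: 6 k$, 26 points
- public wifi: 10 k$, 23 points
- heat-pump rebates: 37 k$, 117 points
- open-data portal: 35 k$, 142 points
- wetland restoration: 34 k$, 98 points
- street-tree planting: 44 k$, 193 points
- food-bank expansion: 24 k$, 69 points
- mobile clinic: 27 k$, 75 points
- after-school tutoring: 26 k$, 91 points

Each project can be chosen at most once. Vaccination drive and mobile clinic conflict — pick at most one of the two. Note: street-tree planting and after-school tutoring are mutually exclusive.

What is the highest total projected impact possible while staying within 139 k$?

536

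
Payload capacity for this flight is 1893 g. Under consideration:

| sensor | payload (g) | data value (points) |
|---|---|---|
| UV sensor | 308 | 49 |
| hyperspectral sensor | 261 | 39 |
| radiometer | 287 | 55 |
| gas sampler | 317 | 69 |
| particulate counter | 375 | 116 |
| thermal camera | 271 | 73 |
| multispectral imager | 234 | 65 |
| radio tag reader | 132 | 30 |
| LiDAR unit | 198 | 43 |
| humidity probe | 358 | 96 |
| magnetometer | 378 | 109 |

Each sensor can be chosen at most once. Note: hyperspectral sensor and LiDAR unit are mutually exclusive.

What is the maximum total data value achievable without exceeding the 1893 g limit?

502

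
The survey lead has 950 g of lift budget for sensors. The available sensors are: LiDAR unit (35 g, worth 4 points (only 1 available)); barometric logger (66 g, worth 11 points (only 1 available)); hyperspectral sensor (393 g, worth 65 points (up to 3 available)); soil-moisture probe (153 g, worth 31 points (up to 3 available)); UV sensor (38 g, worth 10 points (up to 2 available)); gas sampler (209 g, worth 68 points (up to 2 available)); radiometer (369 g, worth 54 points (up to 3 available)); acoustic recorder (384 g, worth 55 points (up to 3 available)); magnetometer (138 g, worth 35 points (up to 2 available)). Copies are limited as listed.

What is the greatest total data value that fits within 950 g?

Density check — gas sampler 0.33, UV sensor 0.26, magnetometer 0.25, soil-moisture probe 0.20 are the best per g.
Taking soil-moisture probe + 2×UV sensor + 2×gas sampler + 2×magnetometer: 923 g used, 257 in data value.
Every other selection either busts 950 g or exceeds an availability limit or fails to beat 257.

257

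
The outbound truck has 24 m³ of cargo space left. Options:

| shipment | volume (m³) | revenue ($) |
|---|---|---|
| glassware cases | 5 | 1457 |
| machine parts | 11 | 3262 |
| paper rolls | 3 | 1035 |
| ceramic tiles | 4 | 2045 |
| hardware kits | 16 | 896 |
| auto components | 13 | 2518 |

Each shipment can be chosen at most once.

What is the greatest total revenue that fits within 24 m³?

7799

Density check — ceramic tiles 511.25, paper rolls 345.00, machine parts 296.55, glassware cases 291.40 are the best per m³.
Taking glassware cases + machine parts + paper rolls + ceramic tiles: 23 m³ used, 7799 in revenue.
The closest alternative, glassware cases + machine parts + ceramic tiles, reaches only 6764.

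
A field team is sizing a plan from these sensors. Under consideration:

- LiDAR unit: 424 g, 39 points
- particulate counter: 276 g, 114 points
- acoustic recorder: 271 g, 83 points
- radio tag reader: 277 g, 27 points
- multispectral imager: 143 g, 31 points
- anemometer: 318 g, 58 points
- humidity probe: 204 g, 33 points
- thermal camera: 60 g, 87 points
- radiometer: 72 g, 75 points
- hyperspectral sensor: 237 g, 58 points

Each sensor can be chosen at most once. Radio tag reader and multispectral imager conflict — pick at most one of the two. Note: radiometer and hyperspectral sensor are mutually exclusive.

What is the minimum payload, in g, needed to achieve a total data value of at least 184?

275

Look for the lowest-payload combination reaching 184.
multispectral imager + thermal camera + radiometer reaches 193 using 275 g.
Below 275 g the best achievable stays under 184.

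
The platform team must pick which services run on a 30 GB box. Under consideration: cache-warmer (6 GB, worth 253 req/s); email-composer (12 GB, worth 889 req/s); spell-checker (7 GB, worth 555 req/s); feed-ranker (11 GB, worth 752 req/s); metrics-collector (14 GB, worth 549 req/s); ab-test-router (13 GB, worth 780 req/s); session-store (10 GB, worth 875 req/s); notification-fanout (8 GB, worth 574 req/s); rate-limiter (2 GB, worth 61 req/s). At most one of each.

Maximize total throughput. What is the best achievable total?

2338

The ratio heuristic lands on email-composer + spell-checker + session-store (2319) but leaves 1 GB idle.
The 7 GB tied up in spell-checker is better spent on notification-fanout — total rises to 2338 (30 GB).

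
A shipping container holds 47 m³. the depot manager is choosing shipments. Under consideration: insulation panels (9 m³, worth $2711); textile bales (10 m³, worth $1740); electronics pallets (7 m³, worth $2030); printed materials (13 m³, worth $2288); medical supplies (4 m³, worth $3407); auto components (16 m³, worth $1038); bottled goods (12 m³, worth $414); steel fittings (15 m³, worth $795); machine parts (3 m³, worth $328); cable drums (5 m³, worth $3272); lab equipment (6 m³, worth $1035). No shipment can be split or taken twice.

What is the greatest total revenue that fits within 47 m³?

15071

Best packing: insulation panels + electronics pallets + printed materials + medical supplies + machine parts + cable drums + lab equipment — 47 m³, 15071 total.
Every other selection either busts 47 m³ or fails to beat 15071.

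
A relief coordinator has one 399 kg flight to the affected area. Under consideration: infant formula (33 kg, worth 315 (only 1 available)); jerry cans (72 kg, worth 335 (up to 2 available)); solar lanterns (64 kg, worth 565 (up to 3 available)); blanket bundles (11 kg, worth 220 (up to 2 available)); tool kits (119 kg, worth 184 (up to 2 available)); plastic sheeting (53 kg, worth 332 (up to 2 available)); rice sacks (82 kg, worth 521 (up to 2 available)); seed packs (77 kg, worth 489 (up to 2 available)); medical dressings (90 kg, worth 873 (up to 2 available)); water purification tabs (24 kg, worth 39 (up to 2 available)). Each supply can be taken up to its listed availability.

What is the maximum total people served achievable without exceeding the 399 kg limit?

A density-first pass picks infant formula + 2×solar lanterns + 2×blanket bundles + 2×medical dressings + water purification tabs — 3670 at 387 kg.
Dropping infant formula and water purification tabs frees 57 kg; slotting in solar lanterns (64 kg) lifts the total to 3881 at 394 kg.
The spare 5 kg is too small for any remaining supply, and no exchange beats 3881.

3881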